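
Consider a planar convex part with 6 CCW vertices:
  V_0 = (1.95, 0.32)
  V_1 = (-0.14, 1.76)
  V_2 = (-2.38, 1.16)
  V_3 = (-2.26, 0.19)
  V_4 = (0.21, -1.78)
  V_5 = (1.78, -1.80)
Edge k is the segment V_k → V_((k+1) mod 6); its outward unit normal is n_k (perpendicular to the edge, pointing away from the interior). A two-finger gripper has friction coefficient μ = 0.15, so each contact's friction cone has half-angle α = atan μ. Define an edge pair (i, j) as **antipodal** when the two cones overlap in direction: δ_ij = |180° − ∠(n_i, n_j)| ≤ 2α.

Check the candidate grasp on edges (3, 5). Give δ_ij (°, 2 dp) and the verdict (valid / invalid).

α = atan 0.15 = 8.53°;  2α = 17.06°
edge 3: e_3 = (+2.47, -1.97);  n_3 = (-0.6235, -0.7818)
edge 5: e_5 = (+0.17, +2.12);  n_5 = (+0.9968, -0.0799)
∠(n_3, n_5) = 123.99°
δ = |180° − 123.99°| = 56.01°
56.01° > 2α = 17.06°  →  invalid

δ = 56.01°, invalid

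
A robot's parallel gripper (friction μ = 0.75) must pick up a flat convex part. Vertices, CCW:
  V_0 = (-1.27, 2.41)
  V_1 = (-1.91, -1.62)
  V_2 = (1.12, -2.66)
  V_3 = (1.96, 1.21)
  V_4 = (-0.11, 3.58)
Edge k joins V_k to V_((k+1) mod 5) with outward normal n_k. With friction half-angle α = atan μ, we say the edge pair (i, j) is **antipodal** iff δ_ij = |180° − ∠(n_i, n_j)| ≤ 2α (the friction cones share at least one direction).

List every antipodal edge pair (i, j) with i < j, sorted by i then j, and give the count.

α = atan 0.75 = 36.87°;  2α = 73.74°
n_0 = (-0.9876, +0.1568)
n_1 = (-0.3246, -0.9458)
n_2 = (+0.9772, -0.2121)
n_3 = (+0.7532, +0.6578)
n_4 = (-0.7101, +0.7041)
  (0,1): δ = 99.92°  ·
  (0,2): δ = 3.22°  ✓
  (0,3): δ = 50.16°  ✓
  (0,4): δ = 144.27°  ·
  (1,2): δ = 83.30°  ·
  (1,3): δ = 29.92°  ✓
  (1,4): δ = 64.19°  ✓
  (2,3): δ = 126.62°  ·
  (2,4): δ = 32.51°  ✓
  (3,4): δ = 85.89°  ·
antipodal pairs: 5

count = 5; pairs: (0,2), (0,3), (1,3), (1,4), (2,4)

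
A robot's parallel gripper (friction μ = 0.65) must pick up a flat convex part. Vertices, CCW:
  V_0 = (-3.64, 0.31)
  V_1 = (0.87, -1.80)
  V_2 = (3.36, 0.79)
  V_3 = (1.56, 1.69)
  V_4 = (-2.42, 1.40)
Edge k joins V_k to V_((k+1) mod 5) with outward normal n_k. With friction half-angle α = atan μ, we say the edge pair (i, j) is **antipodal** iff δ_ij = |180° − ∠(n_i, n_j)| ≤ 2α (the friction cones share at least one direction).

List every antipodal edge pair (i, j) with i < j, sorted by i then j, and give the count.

count = 4; pairs: (0,2), (0,3), (1,3), (1,4)

α = atan 0.65 = 33.02°;  2α = 66.05°
n_0 = (-0.4238, -0.9058)
n_1 = (+0.7209, -0.6931)
n_2 = (+0.4472, +0.8944)
n_3 = (-0.0727, +0.9974)
n_4 = (-0.6663, +0.7457)
  (0,1): δ = 108.80°  ·
  (0,2): δ = 1.49°  ✓
  (0,3): δ = 29.24°  ✓
  (0,4): δ = 66.85°  ·
  (1,2): δ = 72.69°  ·
  (1,3): δ = 41.96°  ✓
  (1,4): δ = 4.35°  ✓
  (2,3): δ = 149.27°  ·
  (2,4): δ = 111.66°  ·
  (3,4): δ = 142.39°  ·
antipodal pairs: 4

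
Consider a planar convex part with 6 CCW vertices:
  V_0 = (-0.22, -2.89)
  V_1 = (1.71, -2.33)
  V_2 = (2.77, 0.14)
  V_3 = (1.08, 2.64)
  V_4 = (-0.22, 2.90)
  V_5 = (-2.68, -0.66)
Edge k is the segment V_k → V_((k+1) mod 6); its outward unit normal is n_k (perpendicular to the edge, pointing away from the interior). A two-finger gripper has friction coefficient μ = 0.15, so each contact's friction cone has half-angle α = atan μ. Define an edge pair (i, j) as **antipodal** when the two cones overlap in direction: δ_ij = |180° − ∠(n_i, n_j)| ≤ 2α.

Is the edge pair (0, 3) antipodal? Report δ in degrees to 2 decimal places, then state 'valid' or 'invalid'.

α = atan 0.15 = 8.53°;  2α = 17.06°
edge 0: e_0 = (+1.93, +0.56);  n_0 = (+0.2787, -0.9604)
edge 3: e_3 = (-1.30, +0.26);  n_3 = (+0.1961, +0.9806)
∠(n_0, n_3) = 152.51°
δ = |180° − 152.51°| = 27.49°
27.49° > 2α = 17.06°  →  invalid

δ = 27.49°, invalid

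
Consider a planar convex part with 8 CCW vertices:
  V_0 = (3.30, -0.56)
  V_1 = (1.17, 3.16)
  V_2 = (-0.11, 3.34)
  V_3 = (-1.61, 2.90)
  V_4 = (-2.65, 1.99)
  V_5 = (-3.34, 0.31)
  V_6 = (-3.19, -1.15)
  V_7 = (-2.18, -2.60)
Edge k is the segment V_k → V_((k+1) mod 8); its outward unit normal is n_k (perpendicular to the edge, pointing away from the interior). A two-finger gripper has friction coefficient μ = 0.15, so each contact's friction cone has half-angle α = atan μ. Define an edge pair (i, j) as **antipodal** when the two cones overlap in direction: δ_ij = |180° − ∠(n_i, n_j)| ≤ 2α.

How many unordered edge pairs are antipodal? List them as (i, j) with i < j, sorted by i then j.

α = atan 0.15 = 8.53°;  2α = 17.06°
n_0 = (+0.8678, +0.4969)
n_1 = (+0.1393, +0.9903)
n_2 = (-0.2815, +0.9596)
n_3 = (-0.6585, +0.7526)
n_4 = (-0.9250, +0.3799)
n_5 = (-0.9948, -0.1022)
n_6 = (-0.8206, -0.5716)
n_7 = (+0.3489, -0.9372)
  (0,1): δ = 127.80°  ·
  (0,2): δ = 103.45°  ·
  (0,3): δ = 78.61°  ·
  (0,4): δ = 52.12°  ·
  (0,5): δ = 23.93°  ·
  (0,6): δ = 5.06°  ✓
  (0,7): δ = 80.62°  ·
  (1,2): δ = 155.65°  ·
  (1,3): δ = 130.81°  ·
  (1,4): δ = 104.32°  ·
  (1,5): δ = 76.13°  ·
  (1,6): δ = 47.14°  ·
  (1,7): δ = 28.42°  ·
  (2,3): δ = 155.16°  ·
  (2,4): δ = 128.68°  ·
  (2,5): δ = 100.48°  ·
  (2,6): δ = 71.49°  ·
  (2,7): δ = 4.07°  ✓
  (3,4): δ = 153.51°  ·
  (3,5): δ = 125.32°  ·
  (3,6): δ = 96.33°  ·
  (3,7): δ = 20.77°  ·
  (4,5): δ = 151.81°  ·
  (4,6): δ = 122.81°  ·
  (4,7): δ = 47.25°  ·
  (5,6): δ = 151.01°  ·
  (5,7): δ = 75.45°  ·
  (6,7): δ = 104.44°  ·
antipodal pairs: 2

count = 2; pairs: (0,6), (2,7)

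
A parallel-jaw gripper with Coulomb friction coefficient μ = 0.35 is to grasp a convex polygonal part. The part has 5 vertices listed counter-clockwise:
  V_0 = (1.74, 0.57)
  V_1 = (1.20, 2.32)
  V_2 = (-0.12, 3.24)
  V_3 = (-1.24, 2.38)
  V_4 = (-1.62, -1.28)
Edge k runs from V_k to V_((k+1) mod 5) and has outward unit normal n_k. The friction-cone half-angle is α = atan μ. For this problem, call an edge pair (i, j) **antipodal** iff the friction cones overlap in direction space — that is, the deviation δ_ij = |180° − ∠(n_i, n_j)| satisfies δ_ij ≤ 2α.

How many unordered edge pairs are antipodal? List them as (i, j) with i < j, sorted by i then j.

α = atan 0.35 = 19.29°;  2α = 38.58°
n_0 = (+0.9555, +0.2949)
n_1 = (+0.5718, +0.8204)
n_2 = (-0.6090, +0.7932)
n_3 = (-0.9947, +0.1033)
n_4 = (+0.4823, -0.8760)
  (0,1): δ = 142.02°  ·
  (0,2): δ = 69.63°  ·
  (0,3): δ = 23.08°  ✓
  (0,4): δ = 101.69°  ·
  (1,2): δ = 107.61°  ·
  (1,3): δ = 61.05°  ·
  (1,4): δ = 63.71°  ·
  (2,3): δ = 133.45°  ·
  (2,4): δ = 8.68°  ✓
  (3,4): δ = 55.24°  ·
antipodal pairs: 2

count = 2; pairs: (0,3), (2,4)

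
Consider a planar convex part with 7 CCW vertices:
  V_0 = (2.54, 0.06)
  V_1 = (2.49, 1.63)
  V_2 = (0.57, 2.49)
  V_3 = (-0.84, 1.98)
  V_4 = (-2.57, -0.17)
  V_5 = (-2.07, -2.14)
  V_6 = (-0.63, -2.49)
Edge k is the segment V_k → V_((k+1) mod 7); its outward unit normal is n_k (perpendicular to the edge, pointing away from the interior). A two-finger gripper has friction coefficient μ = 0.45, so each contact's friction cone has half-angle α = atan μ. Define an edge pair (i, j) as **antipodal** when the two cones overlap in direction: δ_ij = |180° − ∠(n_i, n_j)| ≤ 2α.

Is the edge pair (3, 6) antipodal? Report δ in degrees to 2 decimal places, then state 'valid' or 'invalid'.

α = atan 0.45 = 24.23°;  2α = 48.46°
edge 3: e_3 = (-1.73, -2.15);  n_3 = (-0.7791, +0.6269)
edge 6: e_6 = (+3.17, +2.55);  n_6 = (+0.6268, -0.7792)
∠(n_3, n_6) = 167.64°
δ = |180° − 167.64°| = 12.36°
12.36° ≤ 2α = 48.46°  →  valid

δ = 12.36°, valid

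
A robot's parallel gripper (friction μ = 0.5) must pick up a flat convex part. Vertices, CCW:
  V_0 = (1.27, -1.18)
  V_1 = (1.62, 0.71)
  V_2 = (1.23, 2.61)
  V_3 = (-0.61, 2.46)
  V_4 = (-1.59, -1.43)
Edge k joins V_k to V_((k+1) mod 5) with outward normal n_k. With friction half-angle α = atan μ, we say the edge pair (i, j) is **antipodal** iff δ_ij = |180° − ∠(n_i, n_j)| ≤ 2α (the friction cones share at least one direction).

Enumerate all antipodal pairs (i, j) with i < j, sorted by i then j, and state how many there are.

count = 3; pairs: (0,3), (1,3), (2,4)

α = atan 0.5 = 26.57°;  2α = 53.13°
n_0 = (+0.9833, -0.1821)
n_1 = (+0.9796, +0.2011)
n_2 = (-0.0813, +0.9967)
n_3 = (-0.9697, +0.2443)
n_4 = (+0.0871, -0.9962)
  (0,1): δ = 157.91°  ·
  (0,2): δ = 74.85°  ·
  (0,3): δ = 3.65°  ✓
  (0,4): δ = 105.49°  ·
  (1,2): δ = 96.94°  ·
  (1,3): δ = 25.74°  ✓
  (1,4): δ = 83.40°  ·
  (2,3): δ = 108.80°  ·
  (2,4): δ = 0.34°  ✓
  (3,4): δ = 70.86°  ·
antipodal pairs: 3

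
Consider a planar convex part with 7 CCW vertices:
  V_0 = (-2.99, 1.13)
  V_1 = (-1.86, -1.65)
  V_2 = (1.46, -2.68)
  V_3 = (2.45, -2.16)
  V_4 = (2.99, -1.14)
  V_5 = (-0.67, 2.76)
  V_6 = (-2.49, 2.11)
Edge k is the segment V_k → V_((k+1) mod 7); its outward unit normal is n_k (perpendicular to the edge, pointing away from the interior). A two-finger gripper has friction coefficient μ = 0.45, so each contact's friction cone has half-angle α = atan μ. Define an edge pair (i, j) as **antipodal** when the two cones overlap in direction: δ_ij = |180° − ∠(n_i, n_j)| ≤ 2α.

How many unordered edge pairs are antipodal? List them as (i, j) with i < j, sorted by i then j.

α = atan 0.45 = 24.23°;  2α = 48.46°
n_0 = (-0.9264, -0.3766)
n_1 = (-0.2963, -0.9551)
n_2 = (+0.4650, -0.8853)
n_3 = (+0.8838, -0.4679)
n_4 = (+0.7292, +0.6843)
n_5 = (-0.3363, +0.9417)
n_6 = (-0.8908, +0.4545)
  (0,1): δ = 129.36°  ·
  (0,2): δ = 84.41°  ·
  (0,3): δ = 50.02°  ·
  (0,4): δ = 21.06°  ✓
  (0,5): δ = 87.53°  ·
  (0,6): δ = 130.85°  ·
  (1,2): δ = 135.05°  ·
  (1,3): δ = 100.66°  ·
  (1,4): δ = 29.58°  ✓
  (1,5): δ = 36.89°  ✓
  (1,6): δ = 80.21°  ·
  (2,3): δ = 145.61°  ·
  (2,4): δ = 74.53°  ·
  (2,5): δ = 8.06°  ✓
  (2,6): δ = 35.26°  ✓
  (3,4): δ = 108.92°  ·
  (3,5): δ = 42.45°  ✓
  (3,6): δ = 0.87°  ✓
  (4,5): δ = 113.53°  ·
  (4,6): δ = 70.21°  ·
  (5,6): δ = 136.68°  ·
antipodal pairs: 7

count = 7; pairs: (0,4), (1,4), (1,5), (2,5), (2,6), (3,5), (3,6)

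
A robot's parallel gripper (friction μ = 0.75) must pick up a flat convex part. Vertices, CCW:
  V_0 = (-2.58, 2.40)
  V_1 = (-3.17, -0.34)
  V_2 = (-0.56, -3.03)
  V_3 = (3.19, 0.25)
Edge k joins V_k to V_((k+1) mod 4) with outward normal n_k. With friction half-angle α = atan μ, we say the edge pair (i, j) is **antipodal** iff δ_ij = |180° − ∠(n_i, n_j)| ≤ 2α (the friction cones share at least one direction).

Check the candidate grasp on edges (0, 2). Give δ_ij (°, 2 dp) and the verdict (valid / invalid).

α = atan 0.75 = 36.87°;  2α = 73.74°
edge 0: e_0 = (-0.59, -2.74);  n_0 = (-0.9776, +0.2105)
edge 2: e_2 = (+3.75, +3.28);  n_2 = (+0.6584, -0.7527)
∠(n_0, n_2) = 143.33°
δ = |180° − 143.33°| = 36.67°
36.67° ≤ 2α = 73.74°  →  valid

δ = 36.67°, valid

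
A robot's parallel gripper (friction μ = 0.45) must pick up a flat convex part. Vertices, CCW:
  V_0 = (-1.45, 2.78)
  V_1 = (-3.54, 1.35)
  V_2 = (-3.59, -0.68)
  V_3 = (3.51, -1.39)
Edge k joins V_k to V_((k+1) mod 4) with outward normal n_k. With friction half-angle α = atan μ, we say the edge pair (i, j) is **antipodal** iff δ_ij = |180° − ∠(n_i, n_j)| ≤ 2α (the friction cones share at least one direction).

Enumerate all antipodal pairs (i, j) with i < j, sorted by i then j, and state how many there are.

α = atan 0.45 = 24.23°;  2α = 48.46°
n_0 = (-0.5647, +0.8253)
n_1 = (-0.9997, +0.0246)
n_2 = (-0.0995, -0.9950)
n_3 = (+0.6435, +0.7654)
  (0,1): δ = 125.79°  ·
  (0,2): δ = 40.09°  ✓
  (0,3): δ = 105.57°  ·
  (1,2): δ = 94.30°  ·
  (1,3): δ = 51.36°  ·
  (2,3): δ = 34.34°  ✓
antipodal pairs: 2

count = 2; pairs: (0,2), (2,3)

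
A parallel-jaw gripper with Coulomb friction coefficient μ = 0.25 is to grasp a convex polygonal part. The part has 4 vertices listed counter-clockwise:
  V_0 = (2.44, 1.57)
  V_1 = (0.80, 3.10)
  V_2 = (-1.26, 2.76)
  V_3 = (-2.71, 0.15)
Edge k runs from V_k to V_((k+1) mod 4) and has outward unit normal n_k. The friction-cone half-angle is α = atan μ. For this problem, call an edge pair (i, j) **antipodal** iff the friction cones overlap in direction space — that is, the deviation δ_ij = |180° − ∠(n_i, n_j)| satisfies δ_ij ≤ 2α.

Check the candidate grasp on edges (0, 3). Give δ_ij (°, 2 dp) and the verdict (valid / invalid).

α = atan 0.25 = 14.04°;  2α = 28.07°
edge 0: e_0 = (-1.64, +1.53);  n_0 = (+0.6822, +0.7312)
edge 3: e_3 = (+5.15, +1.42);  n_3 = (+0.2658, -0.9640)
∠(n_0, n_3) = 121.57°
δ = |180° − 121.57°| = 58.43°
58.43° > 2α = 28.07°  →  invalid

δ = 58.43°, invalid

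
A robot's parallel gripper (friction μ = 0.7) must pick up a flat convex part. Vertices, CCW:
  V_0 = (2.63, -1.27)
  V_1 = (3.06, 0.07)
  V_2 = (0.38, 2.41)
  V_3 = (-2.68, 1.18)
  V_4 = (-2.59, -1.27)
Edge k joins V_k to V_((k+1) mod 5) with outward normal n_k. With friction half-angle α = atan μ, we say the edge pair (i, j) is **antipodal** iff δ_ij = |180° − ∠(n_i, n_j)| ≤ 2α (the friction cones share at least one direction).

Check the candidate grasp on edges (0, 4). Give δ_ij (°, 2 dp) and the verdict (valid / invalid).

α = atan 0.7 = 34.99°;  2α = 69.98°
edge 0: e_0 = (+0.43, +1.34);  n_0 = (+0.9522, -0.3055)
edge 4: e_4 = (+5.22, +0.00);  n_4 = (+0.0000, -1.0000)
∠(n_0, n_4) = 72.21°
δ = |180° − 72.21°| = 107.79°
107.79° > 2α = 69.98°  →  invalid

δ = 107.79°, invalid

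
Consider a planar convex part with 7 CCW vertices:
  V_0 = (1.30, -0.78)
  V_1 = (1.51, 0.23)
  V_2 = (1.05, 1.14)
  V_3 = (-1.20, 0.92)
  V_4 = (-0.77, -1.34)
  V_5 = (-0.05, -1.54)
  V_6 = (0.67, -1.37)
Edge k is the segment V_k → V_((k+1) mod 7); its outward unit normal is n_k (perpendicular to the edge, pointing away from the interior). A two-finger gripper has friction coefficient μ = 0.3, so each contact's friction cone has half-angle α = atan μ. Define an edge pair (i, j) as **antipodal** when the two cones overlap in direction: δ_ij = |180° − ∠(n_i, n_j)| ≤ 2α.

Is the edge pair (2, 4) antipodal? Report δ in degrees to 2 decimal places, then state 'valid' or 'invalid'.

δ = 21.11°, valid

α = atan 0.3 = 16.70°;  2α = 33.40°
edge 2: e_2 = (-2.25, -0.22);  n_2 = (-0.0973, +0.9953)
edge 4: e_4 = (+0.72, -0.20);  n_4 = (-0.2676, -0.9635)
∠(n_2, n_4) = 158.89°
δ = |180° − 158.89°| = 21.11°
21.11° ≤ 2α = 33.40°  →  valid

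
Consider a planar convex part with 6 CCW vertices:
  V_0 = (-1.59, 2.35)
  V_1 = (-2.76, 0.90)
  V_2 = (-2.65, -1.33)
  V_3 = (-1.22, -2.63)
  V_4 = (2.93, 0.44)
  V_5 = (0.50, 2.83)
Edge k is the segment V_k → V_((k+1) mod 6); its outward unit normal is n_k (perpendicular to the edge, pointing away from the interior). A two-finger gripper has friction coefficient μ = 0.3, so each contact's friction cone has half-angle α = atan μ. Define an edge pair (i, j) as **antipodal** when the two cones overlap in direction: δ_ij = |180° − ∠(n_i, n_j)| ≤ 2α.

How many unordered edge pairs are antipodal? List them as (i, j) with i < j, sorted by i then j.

count = 3; pairs: (0,3), (2,4), (3,5)

α = atan 0.3 = 16.70°;  2α = 33.40°
n_0 = (-0.7782, +0.6280)
n_1 = (-0.9988, -0.0493)
n_2 = (-0.6727, -0.7399)
n_3 = (+0.5947, -0.8039)
n_4 = (+0.7012, +0.7130)
n_5 = (-0.2238, +0.9746)
  (0,1): δ = 138.28°  ·
  (0,2): δ = 93.37°  ·
  (0,3): δ = 14.61°  ✓
  (0,4): δ = 84.38°  ·
  (0,5): δ = 141.83°  ·
  (1,2): δ = 135.10°  ·
  (1,3): δ = 56.33°  ·
  (1,4): δ = 42.65°  ·
  (1,5): δ = 100.11°  ·
  (2,3): δ = 101.23°  ·
  (2,4): δ = 2.25°  ✓
  (2,5): δ = 55.21°  ·
  (3,4): δ = 81.02°  ·
  (3,5): δ = 23.56°  ✓
  (4,5): δ = 122.54°  ·
antipodal pairs: 3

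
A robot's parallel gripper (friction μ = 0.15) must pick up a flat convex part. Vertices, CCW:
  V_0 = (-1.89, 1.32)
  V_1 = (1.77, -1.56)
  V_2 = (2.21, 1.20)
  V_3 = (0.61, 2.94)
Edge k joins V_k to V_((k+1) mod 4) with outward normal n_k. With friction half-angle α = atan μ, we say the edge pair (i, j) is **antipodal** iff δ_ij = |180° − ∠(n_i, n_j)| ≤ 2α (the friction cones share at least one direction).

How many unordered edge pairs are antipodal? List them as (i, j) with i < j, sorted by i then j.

α = atan 0.15 = 8.53°;  2α = 17.06°
n_0 = (-0.6184, -0.7859)
n_1 = (+0.9875, -0.1574)
n_2 = (+0.7361, +0.6769)
n_3 = (-0.5438, +0.8392)
  (0,1): δ = 60.86°  ·
  (0,2): δ = 9.20°  ✓
  (0,3): δ = 71.14°  ·
  (1,2): δ = 128.34°  ·
  (1,3): δ = 48.00°  ·
  (2,3): δ = 99.66°  ·
antipodal pairs: 1

count = 1; pairs: (0,2)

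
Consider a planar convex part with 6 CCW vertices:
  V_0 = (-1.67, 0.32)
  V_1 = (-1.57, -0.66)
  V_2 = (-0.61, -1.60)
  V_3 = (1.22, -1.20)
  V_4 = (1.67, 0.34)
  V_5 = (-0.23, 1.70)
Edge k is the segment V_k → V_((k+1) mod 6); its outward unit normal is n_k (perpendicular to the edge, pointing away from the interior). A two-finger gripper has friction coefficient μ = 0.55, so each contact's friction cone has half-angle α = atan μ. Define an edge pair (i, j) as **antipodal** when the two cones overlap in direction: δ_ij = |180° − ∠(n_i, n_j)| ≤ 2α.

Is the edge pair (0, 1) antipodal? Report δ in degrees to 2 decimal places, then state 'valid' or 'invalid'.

α = atan 0.55 = 28.81°;  2α = 57.62°
edge 0: e_0 = (+0.10, -0.98);  n_0 = (-0.9948, -0.1015)
edge 1: e_1 = (+0.96, -0.94);  n_1 = (-0.6996, -0.7145)
∠(n_0, n_1) = 39.78°
δ = |180° − 39.78°| = 140.22°
140.22° > 2α = 57.62°  →  invalid

δ = 140.22°, invalid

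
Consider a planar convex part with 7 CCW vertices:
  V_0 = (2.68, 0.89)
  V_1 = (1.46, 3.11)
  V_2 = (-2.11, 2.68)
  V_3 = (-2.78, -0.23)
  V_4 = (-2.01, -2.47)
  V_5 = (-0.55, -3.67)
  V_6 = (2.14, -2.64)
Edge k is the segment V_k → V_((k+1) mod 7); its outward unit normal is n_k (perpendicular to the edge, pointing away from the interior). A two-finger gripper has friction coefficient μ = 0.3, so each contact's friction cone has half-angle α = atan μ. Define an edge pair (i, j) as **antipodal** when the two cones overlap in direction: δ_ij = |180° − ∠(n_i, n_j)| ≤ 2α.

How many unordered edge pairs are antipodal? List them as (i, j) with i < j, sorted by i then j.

count = 5; pairs: (0,3), (0,4), (1,5), (2,6), (3,6)

α = atan 0.3 = 16.70°;  2α = 33.40°
n_0 = (+0.8764, +0.4816)
n_1 = (-0.1196, +0.9928)
n_2 = (-0.9745, +0.2244)
n_3 = (-0.9457, -0.3251)
n_4 = (-0.6350, -0.7725)
n_5 = (+0.3576, -0.9339)
n_6 = (+0.9885, -0.1512)
  (0,1): δ = 111.92°  ·
  (0,2): δ = 41.76°  ·
  (0,3): δ = 9.82°  ✓
  (0,4): δ = 21.79°  ✓
  (0,5): δ = 82.16°  ·
  (0,6): δ = 142.51°  ·
  (1,2): δ = 109.83°  ·
  (1,3): δ = 77.90°  ·
  (1,4): δ = 46.29°  ·
  (1,5): δ = 14.08°  ✓
  (1,6): δ = 74.43°  ·
  (2,3): δ = 148.06°  ·
  (2,4): δ = 116.45°  ·
  (2,5): δ = 56.08°  ·
  (2,6): δ = 4.27°  ✓
  (3,4): δ = 148.39°  ·
  (3,5): δ = 88.02°  ·
  (3,6): δ = 27.67°  ✓
  (4,5): δ = 119.63°  ·
  (4,6): δ = 59.28°  ·
  (5,6): δ = 119.65°  ·
antipodal pairs: 5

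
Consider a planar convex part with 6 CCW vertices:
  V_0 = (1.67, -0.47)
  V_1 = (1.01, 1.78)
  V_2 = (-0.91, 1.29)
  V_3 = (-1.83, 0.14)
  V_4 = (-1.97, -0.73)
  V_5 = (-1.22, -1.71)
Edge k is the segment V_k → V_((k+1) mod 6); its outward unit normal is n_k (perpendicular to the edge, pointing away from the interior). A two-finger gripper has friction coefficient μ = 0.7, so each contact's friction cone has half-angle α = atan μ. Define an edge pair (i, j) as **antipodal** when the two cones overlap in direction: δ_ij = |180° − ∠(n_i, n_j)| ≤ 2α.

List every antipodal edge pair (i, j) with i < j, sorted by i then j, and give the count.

count = 7; pairs: (0,2), (0,3), (0,4), (1,4), (1,5), (2,5), (3,5)

α = atan 0.7 = 34.99°;  2α = 69.98°
n_0 = (+0.9596, +0.2815)
n_1 = (-0.2473, +0.9689)
n_2 = (-0.7809, +0.6247)
n_3 = (-0.9873, +0.1589)
n_4 = (-0.7941, -0.6078)
n_5 = (+0.3943, -0.9190)
  (0,1): δ = 92.03°  ·
  (0,2): δ = 55.01°  ✓
  (0,3): δ = 25.49°  ✓
  (0,4): δ = 21.08°  ✓
  (0,5): δ = 96.87°  ·
  (1,2): δ = 142.98°  ·
  (1,3): δ = 113.46°  ·
  (1,4): δ = 66.89°  ✓
  (1,5): δ = 8.91°  ✓
  (2,3): δ = 150.48°  ·
  (2,4): δ = 103.91°  ·
  (2,5): δ = 28.12°  ✓
  (3,4): δ = 133.43°  ·
  (3,5): δ = 57.64°  ✓
  (4,5): δ = 104.20°  ·
antipodal pairs: 7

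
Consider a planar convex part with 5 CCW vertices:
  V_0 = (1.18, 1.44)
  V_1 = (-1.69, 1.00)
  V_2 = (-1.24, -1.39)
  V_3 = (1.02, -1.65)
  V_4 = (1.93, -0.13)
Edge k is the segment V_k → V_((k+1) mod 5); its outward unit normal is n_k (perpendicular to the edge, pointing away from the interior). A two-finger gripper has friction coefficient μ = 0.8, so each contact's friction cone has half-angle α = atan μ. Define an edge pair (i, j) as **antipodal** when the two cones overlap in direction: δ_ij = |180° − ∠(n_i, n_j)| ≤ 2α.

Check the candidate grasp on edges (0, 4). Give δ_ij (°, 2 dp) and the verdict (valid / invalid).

α = atan 0.8 = 38.66°;  2α = 77.32°
edge 0: e_0 = (-2.87, -0.44);  n_0 = (-0.1515, +0.9885)
edge 4: e_4 = (-0.75, +1.57);  n_4 = (+0.9023, +0.4310)
∠(n_0, n_4) = 73.18°
δ = |180° − 73.18°| = 106.82°
106.82° > 2α = 77.32°  →  invalid

δ = 106.82°, invalid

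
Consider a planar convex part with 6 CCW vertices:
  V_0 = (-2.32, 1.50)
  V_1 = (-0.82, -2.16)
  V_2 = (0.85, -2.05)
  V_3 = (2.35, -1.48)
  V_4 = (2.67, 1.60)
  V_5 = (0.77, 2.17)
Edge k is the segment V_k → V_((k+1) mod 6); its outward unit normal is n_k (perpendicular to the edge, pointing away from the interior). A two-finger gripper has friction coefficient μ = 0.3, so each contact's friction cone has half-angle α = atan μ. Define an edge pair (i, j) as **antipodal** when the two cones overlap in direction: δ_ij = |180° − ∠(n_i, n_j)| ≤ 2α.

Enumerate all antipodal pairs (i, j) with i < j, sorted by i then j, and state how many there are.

count = 4; pairs: (0,3), (1,4), (1,5), (2,5)

α = atan 0.3 = 16.70°;  2α = 33.40°
n_0 = (-0.9253, -0.3792)
n_1 = (+0.0657, -0.9978)
n_2 = (+0.3552, -0.9348)
n_3 = (+0.9946, -0.1033)
n_4 = (+0.2873, +0.9578)
n_5 = (-0.2119, +0.9773)
  (0,1): δ = 108.52°  ·
  (0,2): δ = 91.48°  ·
  (0,3): δ = 28.22°  ✓
  (0,4): δ = 51.02°  ·
  (0,5): δ = 79.95°  ·
  (1,2): δ = 162.96°  ·
  (1,3): δ = 99.70°  ·
  (1,4): δ = 20.47°  ✓
  (1,5): δ = 8.47°  ✓
  (2,3): δ = 116.74°  ·
  (2,4): δ = 37.51°  ·
  (2,5): δ = 8.57°  ✓
  (3,4): δ = 100.77°  ·
  (3,5): δ = 71.83°  ·
  (4,5): δ = 151.07°  ·
antipodal pairs: 4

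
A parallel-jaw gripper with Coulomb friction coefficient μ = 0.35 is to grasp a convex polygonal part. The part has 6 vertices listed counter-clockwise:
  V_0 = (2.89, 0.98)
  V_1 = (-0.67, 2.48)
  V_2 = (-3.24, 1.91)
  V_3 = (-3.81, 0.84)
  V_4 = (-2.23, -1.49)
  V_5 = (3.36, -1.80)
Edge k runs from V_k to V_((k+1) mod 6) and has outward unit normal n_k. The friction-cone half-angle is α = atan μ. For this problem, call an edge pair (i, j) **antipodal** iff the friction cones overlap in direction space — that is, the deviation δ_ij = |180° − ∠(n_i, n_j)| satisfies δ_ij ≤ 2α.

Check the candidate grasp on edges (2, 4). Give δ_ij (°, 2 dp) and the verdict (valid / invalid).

δ = 65.13°, invalid

α = atan 0.35 = 19.29°;  2α = 38.58°
edge 2: e_2 = (-0.57, -1.07);  n_2 = (-0.8826, +0.4702)
edge 4: e_4 = (+5.59, -0.31);  n_4 = (-0.0554, -0.9985)
∠(n_2, n_4) = 114.87°
δ = |180° − 114.87°| = 65.13°
65.13° > 2α = 38.58°  →  invalid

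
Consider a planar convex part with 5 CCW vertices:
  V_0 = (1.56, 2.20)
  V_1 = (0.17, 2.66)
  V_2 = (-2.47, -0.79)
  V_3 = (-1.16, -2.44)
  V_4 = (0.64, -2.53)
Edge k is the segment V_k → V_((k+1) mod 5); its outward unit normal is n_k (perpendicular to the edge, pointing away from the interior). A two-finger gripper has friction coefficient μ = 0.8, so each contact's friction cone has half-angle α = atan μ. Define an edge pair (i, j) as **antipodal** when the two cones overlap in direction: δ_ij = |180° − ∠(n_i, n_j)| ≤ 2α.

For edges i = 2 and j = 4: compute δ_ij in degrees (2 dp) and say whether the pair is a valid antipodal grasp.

α = atan 0.8 = 38.66°;  2α = 77.32°
edge 2: e_2 = (+1.31, -1.65);  n_2 = (-0.7832, -0.6218)
edge 4: e_4 = (+0.92, +4.73);  n_4 = (+0.9816, -0.1909)
∠(n_2, n_4) = 130.55°
δ = |180° − 130.55°| = 49.45°
49.45° ≤ 2α = 77.32°  →  valid

δ = 49.45°, valid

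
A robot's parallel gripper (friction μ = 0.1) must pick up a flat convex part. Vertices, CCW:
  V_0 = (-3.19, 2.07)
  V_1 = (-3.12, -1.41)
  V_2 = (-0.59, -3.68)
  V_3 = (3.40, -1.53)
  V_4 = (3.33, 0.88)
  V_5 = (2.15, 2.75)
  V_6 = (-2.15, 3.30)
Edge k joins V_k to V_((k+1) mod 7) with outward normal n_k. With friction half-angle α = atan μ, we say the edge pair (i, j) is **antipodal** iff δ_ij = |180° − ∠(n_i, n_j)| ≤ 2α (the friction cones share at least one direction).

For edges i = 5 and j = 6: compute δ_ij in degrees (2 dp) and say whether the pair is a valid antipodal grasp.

α = atan 0.1 = 5.71°;  2α = 11.42°
edge 5: e_5 = (-4.30, +0.55);  n_5 = (+0.1269, +0.9919)
edge 6: e_6 = (-1.04, -1.23);  n_6 = (-0.7636, +0.6457)
∠(n_5, n_6) = 57.07°
δ = |180° − 57.07°| = 122.93°
122.93° > 2α = 11.42°  →  invalid

δ = 122.93°, invalid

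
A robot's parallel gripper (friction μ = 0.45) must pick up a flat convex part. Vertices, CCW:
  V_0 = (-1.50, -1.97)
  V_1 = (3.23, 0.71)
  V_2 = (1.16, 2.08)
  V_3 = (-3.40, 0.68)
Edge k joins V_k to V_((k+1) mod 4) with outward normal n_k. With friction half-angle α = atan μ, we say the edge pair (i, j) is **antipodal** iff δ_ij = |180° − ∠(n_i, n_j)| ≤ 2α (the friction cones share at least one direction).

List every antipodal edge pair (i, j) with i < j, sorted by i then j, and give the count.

count = 2; pairs: (0,2), (1,3)

α = atan 0.45 = 24.23°;  2α = 48.46°
n_0 = (+0.4930, -0.8700)
n_1 = (+0.5519, +0.8339)
n_2 = (-0.2935, +0.9560)
n_3 = (-0.8127, -0.5827)
  (0,1): δ = 63.03°  ·
  (0,2): δ = 12.47°  ✓
  (0,3): δ = 96.10°  ·
  (1,2): δ = 129.43°  ·
  (1,3): δ = 20.86°  ✓
  (2,3): δ = 71.43°  ·
antipodal pairs: 2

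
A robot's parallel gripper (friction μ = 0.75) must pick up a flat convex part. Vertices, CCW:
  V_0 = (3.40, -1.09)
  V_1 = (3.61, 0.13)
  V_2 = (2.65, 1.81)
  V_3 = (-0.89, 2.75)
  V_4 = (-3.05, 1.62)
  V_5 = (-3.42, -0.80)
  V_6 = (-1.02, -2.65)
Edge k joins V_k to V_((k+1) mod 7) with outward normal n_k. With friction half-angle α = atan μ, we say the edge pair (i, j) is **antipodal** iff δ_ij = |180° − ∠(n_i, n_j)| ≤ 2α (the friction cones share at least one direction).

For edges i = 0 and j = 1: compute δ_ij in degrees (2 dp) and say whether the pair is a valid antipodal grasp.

α = atan 0.75 = 36.87°;  2α = 73.74°
edge 0: e_0 = (+0.21, +1.22);  n_0 = (+0.9855, -0.1696)
edge 1: e_1 = (-0.96, +1.68);  n_1 = (+0.8682, +0.4961)
∠(n_0, n_1) = 39.51°
δ = |180° − 39.51°| = 140.49°
140.49° > 2α = 73.74°  →  invalid

δ = 140.49°, invalid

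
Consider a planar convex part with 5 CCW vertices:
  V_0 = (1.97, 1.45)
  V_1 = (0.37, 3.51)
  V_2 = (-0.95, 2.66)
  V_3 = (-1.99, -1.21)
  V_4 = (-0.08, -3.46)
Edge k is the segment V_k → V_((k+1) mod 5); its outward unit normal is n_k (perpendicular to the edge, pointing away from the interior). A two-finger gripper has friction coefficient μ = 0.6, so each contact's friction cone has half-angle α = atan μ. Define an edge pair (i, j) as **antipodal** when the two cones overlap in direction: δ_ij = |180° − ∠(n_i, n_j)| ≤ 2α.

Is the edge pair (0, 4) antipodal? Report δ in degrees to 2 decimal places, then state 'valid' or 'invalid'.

δ = 119.50°, invalid

α = atan 0.6 = 30.96°;  2α = 61.93°
edge 0: e_0 = (-1.60, +2.06);  n_0 = (+0.7898, +0.6134)
edge 4: e_4 = (+2.05, +4.91);  n_4 = (+0.9228, -0.3853)
∠(n_0, n_4) = 60.50°
δ = |180° − 60.50°| = 119.50°
119.50° > 2α = 61.93°  →  invalid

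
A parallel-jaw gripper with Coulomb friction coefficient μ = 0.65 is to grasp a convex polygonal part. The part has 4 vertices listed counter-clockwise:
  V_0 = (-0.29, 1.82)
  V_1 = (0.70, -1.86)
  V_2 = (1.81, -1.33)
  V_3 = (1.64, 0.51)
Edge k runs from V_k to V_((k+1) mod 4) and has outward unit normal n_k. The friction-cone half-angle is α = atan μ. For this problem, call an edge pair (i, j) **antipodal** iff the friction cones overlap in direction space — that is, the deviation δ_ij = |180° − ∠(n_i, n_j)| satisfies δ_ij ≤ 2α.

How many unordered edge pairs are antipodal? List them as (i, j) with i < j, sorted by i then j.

α = atan 0.65 = 33.02°;  2α = 66.05°
n_0 = (-0.9657, -0.2598)
n_1 = (+0.4309, -0.9024)
n_2 = (+0.9958, +0.0920)
n_3 = (+0.5616, +0.8274)
  (0,1): δ = 79.53°  ·
  (0,2): δ = 9.78°  ✓
  (0,3): δ = 40.78°  ✓
  (1,2): δ = 110.24°  ·
  (1,3): δ = 59.69°  ✓
  (2,3): δ = 129.45°  ·
antipodal pairs: 3

count = 3; pairs: (0,2), (0,3), (1,3)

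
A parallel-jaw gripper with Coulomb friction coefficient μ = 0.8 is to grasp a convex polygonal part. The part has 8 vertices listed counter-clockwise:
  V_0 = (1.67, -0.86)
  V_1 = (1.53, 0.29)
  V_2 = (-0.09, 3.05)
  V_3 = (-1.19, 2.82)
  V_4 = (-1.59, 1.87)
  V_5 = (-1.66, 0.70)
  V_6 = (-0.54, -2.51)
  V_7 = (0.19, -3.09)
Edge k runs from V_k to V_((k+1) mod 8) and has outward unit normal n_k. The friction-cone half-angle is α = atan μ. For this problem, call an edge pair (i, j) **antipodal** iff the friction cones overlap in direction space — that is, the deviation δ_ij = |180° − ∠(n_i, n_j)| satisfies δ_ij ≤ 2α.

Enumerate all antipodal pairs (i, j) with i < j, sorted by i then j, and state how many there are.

count = 13; pairs: (0,3), (0,4), (0,5), (0,6), (1,3), (1,4), (1,5), (1,6), (2,6), (2,7), (3,7), (4,7), (5,7)

α = atan 0.8 = 38.66°;  2α = 77.32°
n_0 = (+0.9927, +0.1208)
n_1 = (+0.8624, +0.5062)
n_2 = (-0.2047, +0.9788)
n_3 = (-0.9216, +0.3881)
n_4 = (-0.9982, +0.0597)
n_5 = (-0.9442, -0.3294)
n_6 = (-0.6221, -0.7830)
n_7 = (+0.8332, -0.5530)
  (0,1): δ = 156.53°  ·
  (0,2): δ = 85.13°  ·
  (0,3): δ = 29.77°  ✓
  (0,4): δ = 10.36°  ✓
  (0,5): δ = 12.29°  ✓
  (0,6): δ = 44.59°  ✓
  (0,7): δ = 139.49°  ·
  (1,2): δ = 108.60°  ·
  (1,3): δ = 53.24°  ✓
  (1,4): δ = 33.83°  ✓
  (1,5): δ = 11.18°  ✓
  (1,6): δ = 21.12°  ✓
  (1,7): δ = 116.02°  ·
  (2,3): δ = 124.64°  ·
  (2,4): δ = 105.23°  ·
  (2,5): δ = 82.58°  ·
  (2,6): δ = 50.28°  ✓
  (2,7): δ = 44.62°  ✓
  (3,4): δ = 160.59°  ·
  (3,5): δ = 137.93°  ·
  (3,6): δ = 105.63°  ·
  (3,7): δ = 10.74°  ✓
  (4,5): δ = 157.34°  ·
  (4,6): δ = 125.04°  ·
  (4,7): δ = 30.15°  ✓
  (5,6): δ = 147.70°  ·
  (5,7): δ = 52.81°  ✓
  (6,7): δ = 85.10°  ·
antipodal pairs: 13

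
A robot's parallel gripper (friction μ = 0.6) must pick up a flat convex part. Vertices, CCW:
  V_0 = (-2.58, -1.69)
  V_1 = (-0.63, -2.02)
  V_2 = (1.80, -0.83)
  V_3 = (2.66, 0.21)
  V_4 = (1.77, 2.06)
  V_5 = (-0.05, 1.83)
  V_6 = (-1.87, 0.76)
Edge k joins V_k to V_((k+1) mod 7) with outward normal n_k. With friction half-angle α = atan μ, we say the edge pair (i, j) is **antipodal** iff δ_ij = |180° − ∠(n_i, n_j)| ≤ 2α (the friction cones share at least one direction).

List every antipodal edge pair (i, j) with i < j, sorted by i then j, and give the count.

α = atan 0.6 = 30.96°;  2α = 61.93°
n_0 = (-0.1669, -0.9860)
n_1 = (+0.4398, -0.8981)
n_2 = (+0.7706, -0.6373)
n_3 = (+0.9011, +0.4335)
n_4 = (-0.1254, +0.9921)
n_5 = (-0.5068, +0.8621)
n_6 = (-0.9605, +0.2783)
  (0,1): δ = 144.30°  ·
  (0,2): δ = 119.98°  ·
  (0,3): δ = 54.70°  ✓
  (0,4): δ = 16.81°  ✓
  (0,5): δ = 40.06°  ✓
  (0,6): δ = 83.44°  ·
  (1,2): δ = 155.68°  ·
  (1,3): δ = 90.40°  ·
  (1,4): δ = 18.89°  ✓
  (1,5): δ = 4.36°  ✓
  (1,6): δ = 47.75°  ✓
  (2,3): δ = 114.72°  ·
  (2,4): δ = 43.21°  ✓
  (2,5): δ = 19.96°  ✓
  (2,6): δ = 23.43°  ✓
  (3,4): δ = 108.49°  ·
  (3,5): δ = 85.24°  ·
  (3,6): δ = 41.85°  ✓
  (4,5): δ = 156.75°  ·
  (4,6): δ = 113.36°  ·
  (5,6): δ = 136.61°  ·
antipodal pairs: 10

count = 10; pairs: (0,3), (0,4), (0,5), (1,4), (1,5), (1,6), (2,4), (2,5), (2,6), (3,6)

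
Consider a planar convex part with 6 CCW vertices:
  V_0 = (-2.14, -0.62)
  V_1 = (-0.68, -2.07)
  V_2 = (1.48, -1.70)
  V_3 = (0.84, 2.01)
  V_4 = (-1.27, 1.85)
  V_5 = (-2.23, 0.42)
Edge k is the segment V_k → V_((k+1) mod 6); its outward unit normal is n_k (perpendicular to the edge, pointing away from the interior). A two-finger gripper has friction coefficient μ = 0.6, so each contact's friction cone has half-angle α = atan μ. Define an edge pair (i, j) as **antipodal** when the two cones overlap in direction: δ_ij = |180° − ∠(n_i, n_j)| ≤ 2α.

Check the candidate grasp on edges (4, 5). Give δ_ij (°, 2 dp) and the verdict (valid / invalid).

δ = 141.18°, invalid

α = atan 0.6 = 30.96°;  2α = 61.93°
edge 4: e_4 = (-0.96, -1.43);  n_4 = (-0.8303, +0.5574)
edge 5: e_5 = (+0.09, -1.04);  n_5 = (-0.9963, -0.0862)
∠(n_4, n_5) = 38.82°
δ = |180° − 38.82°| = 141.18°
141.18° > 2α = 61.93°  →  invalid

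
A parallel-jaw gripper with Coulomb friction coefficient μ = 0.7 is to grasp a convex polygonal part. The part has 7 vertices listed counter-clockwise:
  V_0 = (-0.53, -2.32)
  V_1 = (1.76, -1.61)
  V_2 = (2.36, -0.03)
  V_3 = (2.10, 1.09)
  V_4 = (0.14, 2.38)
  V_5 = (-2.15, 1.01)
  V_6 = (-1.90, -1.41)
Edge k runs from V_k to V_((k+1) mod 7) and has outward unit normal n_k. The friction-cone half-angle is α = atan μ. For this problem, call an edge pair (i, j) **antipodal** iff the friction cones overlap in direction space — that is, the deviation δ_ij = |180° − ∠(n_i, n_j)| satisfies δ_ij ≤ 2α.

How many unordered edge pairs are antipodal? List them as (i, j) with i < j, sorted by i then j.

count = 9; pairs: (0,3), (0,4), (1,4), (1,5), (2,5), (2,6), (3,5), (3,6), (4,6)

α = atan 0.7 = 34.99°;  2α = 69.98°
n_0 = (+0.2961, -0.9551)
n_1 = (+0.9349, -0.3550)
n_2 = (+0.9741, +0.2261)
n_3 = (+0.5498, +0.8353)
n_4 = (-0.5134, +0.8582)
n_5 = (-0.9947, -0.1028)
n_6 = (-0.5533, -0.8330)
  (0,1): δ = 128.02°  ·
  (0,2): δ = 94.16°  ·
  (0,3): δ = 50.58°  ✓
  (0,4): δ = 13.66°  ✓
  (0,5): δ = 78.67°  ·
  (0,6): δ = 129.18°  ·
  (1,2): δ = 146.14°  ·
  (1,3): δ = 102.56°  ·
  (1,4): δ = 38.32°  ✓
  (1,5): δ = 26.69°  ✓
  (1,6): δ = 77.20°  ·
  (2,3): δ = 136.42°  ·
  (2,4): δ = 72.18°  ·
  (2,5): δ = 7.17°  ✓
  (2,6): δ = 43.34°  ✓
  (3,4): δ = 115.76°  ·
  (3,5): δ = 50.75°  ✓
  (3,6): δ = 0.24°  ✓
  (4,5): δ = 114.99°  ·
  (4,6): δ = 64.48°  ✓
  (5,6): δ = 129.49°  ·
antipodal pairs: 9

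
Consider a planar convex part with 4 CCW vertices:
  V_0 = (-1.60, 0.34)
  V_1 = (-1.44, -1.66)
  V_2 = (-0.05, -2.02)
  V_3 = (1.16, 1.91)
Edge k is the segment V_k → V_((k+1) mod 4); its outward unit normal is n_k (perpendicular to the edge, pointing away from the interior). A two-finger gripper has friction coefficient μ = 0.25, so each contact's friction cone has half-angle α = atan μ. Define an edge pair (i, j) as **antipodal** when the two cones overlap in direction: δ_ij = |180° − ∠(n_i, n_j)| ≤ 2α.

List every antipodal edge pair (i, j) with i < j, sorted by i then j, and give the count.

count = 1; pairs: (0,2)

α = atan 0.25 = 14.04°;  2α = 28.07°
n_0 = (-0.9968, -0.0797)
n_1 = (-0.2507, -0.9681)
n_2 = (+0.9557, -0.2943)
n_3 = (-0.4944, +0.8692)
  (0,1): δ = 109.09°  ·
  (0,2): δ = 21.69°  ✓
  (0,3): δ = 115.06°  ·
  (1,2): δ = 92.59°  ·
  (1,3): δ = 44.15°  ·
  (2,3): δ = 43.25°  ·
antipodal pairs: 1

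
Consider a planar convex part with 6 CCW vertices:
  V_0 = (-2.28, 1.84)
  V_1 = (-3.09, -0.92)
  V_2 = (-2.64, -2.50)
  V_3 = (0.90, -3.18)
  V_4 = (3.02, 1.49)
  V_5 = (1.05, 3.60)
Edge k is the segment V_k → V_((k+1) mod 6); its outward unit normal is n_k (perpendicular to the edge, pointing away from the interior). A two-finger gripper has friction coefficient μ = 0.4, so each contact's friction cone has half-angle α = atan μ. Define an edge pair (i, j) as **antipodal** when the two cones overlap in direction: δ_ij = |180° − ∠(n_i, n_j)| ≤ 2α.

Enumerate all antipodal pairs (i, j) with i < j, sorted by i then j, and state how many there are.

count = 6; pairs: (0,3), (1,3), (1,4), (2,4), (2,5), (3,5)

α = atan 0.4 = 21.80°;  2α = 43.60°
n_0 = (-0.9595, +0.2816)
n_1 = (-0.9618, -0.2739)
n_2 = (-0.1886, -0.9820)
n_3 = (+0.9106, -0.4134)
n_4 = (+0.7309, +0.6824)
n_5 = (-0.4673, +0.8841)
  (0,1): δ = 147.75°  ·
  (0,2): δ = 84.52°  ·
  (0,3): δ = 8.06°  ✓
  (0,4): δ = 59.39°  ·
  (0,5): δ = 134.21°  ·
  (1,2): δ = 116.77°  ·
  (1,3): δ = 40.31°  ✓
  (1,4): δ = 27.14°  ✓
  (1,5): δ = 101.96°  ·
  (2,3): δ = 103.54°  ·
  (2,4): δ = 36.09°  ✓
  (2,5): δ = 38.73°  ✓
  (3,4): δ = 112.55°  ·
  (3,5): δ = 37.73°  ✓
  (4,5): δ = 105.18°  ·
antipodal pairs: 6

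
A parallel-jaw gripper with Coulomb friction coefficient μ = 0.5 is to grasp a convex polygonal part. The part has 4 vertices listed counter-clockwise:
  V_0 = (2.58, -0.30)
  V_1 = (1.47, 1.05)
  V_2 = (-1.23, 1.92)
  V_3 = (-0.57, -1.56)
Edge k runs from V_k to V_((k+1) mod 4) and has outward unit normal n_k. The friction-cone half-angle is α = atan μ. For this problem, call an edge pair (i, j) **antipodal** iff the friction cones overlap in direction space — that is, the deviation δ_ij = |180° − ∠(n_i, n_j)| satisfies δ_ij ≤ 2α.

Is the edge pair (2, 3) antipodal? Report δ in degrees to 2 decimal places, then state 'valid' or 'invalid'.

δ = 78.94°, invalid

α = atan 0.5 = 26.57°;  2α = 53.13°
edge 2: e_2 = (+0.66, -3.48);  n_2 = (-0.9825, -0.1863)
edge 3: e_3 = (+3.15, +1.26);  n_3 = (+0.3714, -0.9285)
∠(n_2, n_3) = 101.06°
δ = |180° − 101.06°| = 78.94°
78.94° > 2α = 53.13°  →  invalid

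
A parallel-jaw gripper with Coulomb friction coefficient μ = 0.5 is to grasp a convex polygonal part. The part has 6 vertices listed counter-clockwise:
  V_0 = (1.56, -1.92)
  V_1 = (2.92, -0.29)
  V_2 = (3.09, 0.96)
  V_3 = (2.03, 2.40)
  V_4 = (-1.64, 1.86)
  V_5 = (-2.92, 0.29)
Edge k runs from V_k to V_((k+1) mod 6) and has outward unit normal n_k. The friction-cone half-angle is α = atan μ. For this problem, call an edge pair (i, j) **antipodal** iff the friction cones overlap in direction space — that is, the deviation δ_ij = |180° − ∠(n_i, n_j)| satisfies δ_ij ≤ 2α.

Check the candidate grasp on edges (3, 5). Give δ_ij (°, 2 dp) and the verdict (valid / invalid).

α = atan 0.5 = 26.57°;  2α = 53.13°
edge 3: e_3 = (-3.67, -0.54);  n_3 = (-0.1456, +0.9893)
edge 5: e_5 = (+4.48, -2.21);  n_5 = (-0.4424, -0.8968)
∠(n_3, n_5) = 145.37°
δ = |180° − 145.37°| = 34.63°
34.63° ≤ 2α = 53.13°  →  valid

δ = 34.63°, valid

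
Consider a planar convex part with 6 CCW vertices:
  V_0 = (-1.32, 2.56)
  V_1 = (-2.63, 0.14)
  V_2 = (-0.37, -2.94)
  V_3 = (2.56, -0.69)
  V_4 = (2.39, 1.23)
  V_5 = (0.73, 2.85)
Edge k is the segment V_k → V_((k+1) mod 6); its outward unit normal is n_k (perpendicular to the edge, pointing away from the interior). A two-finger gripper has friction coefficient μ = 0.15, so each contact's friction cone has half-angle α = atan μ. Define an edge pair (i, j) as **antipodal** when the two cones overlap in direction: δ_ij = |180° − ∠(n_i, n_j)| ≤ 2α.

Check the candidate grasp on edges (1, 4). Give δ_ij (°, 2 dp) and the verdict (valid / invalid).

δ = 9.43°, valid

α = atan 0.15 = 8.53°;  2α = 17.06°
edge 1: e_1 = (+2.26, -3.08);  n_1 = (-0.8062, -0.5916)
edge 4: e_4 = (-1.66, +1.62);  n_4 = (+0.6984, +0.7157)
∠(n_1, n_4) = 170.57°
δ = |180° − 170.57°| = 9.43°
9.43° ≤ 2α = 17.06°  →  valid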